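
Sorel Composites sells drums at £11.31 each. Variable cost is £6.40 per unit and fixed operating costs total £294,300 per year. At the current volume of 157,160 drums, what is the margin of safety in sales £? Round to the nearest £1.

Each unit contributes £11.31 − £6.40 = £4.91. Break-even units = £294,300 ÷ £4.91 = 59,938.90; break-even revenue = 59,938.90 × £11.31 = £677,908.96.
Current sales = 157,160 × £11.31 = £1,777,479.60.
Margin of safety = £1,777,479.60 − £677,908.96 = £1,099,571.

£1,099,571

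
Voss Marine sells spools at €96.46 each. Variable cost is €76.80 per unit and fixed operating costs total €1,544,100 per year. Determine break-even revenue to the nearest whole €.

€7,575,986

Contribution margin per unit = €96.46 − €76.80 = €19.66, a CM ratio of €19.66 ÷ €96.46 = 0.2038.
Break-even revenue = fixed costs × price ÷ CM = €1,544,100 × €96.46 ÷ €19.66 = €7,575,986.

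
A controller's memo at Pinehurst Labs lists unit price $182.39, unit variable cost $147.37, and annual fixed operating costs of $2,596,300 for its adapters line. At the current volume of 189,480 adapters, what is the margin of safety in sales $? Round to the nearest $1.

Contribution margin per unit = $182.39 − $147.37 = $35.02. Break-even units = $2,596,300 ÷ $35.02 = 74,137.64; break-even revenue = 74,137.64 × $182.39 = $13,521,963.36.
Actual sales revenue = 189,480 × $182.39 = $34,559,257.20.
Margin of safety = $34,559,257.20 − $13,521,963.36 = $21,037,294.

$21,037,294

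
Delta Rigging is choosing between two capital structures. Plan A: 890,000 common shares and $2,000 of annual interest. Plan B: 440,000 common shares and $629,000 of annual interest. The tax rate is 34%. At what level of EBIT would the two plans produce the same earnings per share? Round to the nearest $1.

$1,242,067

Set EPS_A = EPS_B: (EBIT − $2,000)(1 − 0.34) ÷ 890,000 = (EBIT − $629,000)(1 − 0.34) ÷ 440,000.
The (1 − t) factor cancels: (EBIT − 2,000) × 440,000 = (EBIT − 629,000) × 890,000.
Solving, EBIT = (629,000·890,000 − 2,000·440,000) / (890,000 − 440,000) = 558,930,000,000 / 450,000 = 1,242,066.67.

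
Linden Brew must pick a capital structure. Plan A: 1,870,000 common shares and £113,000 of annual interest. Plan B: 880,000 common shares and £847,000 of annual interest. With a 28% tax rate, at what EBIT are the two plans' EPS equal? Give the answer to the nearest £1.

£1,499,444

At indifference, (EBIT − 113,000)(1 − t)/1,870,000 = (EBIT − 847,000)(1 − t)/880,000.
Cancelling (1 − t) and cross-multiplying: 880,000·(EBIT − 113,000) = 1,870,000·(EBIT − 847,000).
Solving, EBIT = (847,000·1,870,000 − 113,000·880,000) / (1,870,000 − 880,000) = 1,484,450,000,000 / 990,000 = 1,499,444.44.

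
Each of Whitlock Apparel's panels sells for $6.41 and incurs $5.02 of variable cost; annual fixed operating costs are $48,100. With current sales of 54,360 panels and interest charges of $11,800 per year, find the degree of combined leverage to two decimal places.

At 54,360 units, contribution = 54,360 × $1.39 = $75,560.40.
EBIT = $75,560.40 − $48,100 = $27,460.40. Interest = $11,800.00, so EBIT − I = $15,660.40.
DCL = contribution ÷ (EBIT − I) = $75,560.40 ÷ $15,660.40 = 4.8249.

4.82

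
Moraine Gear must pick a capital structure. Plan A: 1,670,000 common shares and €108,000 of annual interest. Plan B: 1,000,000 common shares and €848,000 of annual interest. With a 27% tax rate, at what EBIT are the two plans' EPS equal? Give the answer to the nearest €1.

€1,952,478

Set EPS_A = EPS_B: (EBIT − €108,000)(1 − 0.27) ÷ 1,670,000 = (EBIT − €848,000)(1 − 0.27) ÷ 1,000,000.
Cancelling (1 − t) and cross-multiplying: 1,000,000·(EBIT − 108,000) = 1,670,000·(EBIT − 848,000).
Solving, EBIT = (848,000·1,670,000 − 108,000·1,000,000) / (1,670,000 − 1,000,000) = 1,308,160,000,000 / 670,000 = 1,952,477.61.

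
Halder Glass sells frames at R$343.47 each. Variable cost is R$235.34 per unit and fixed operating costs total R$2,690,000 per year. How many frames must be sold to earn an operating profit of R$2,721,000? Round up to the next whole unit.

Contribution margin per unit = R$343.47 − R$235.34 = R$108.13.
Need Q such that Q × R$108.13 − R$2,690,000 = R$2,721,000, i.e. Q = R$5,411,000 / R$108.13 = 50,041.62 → 50,042.

50,042 frames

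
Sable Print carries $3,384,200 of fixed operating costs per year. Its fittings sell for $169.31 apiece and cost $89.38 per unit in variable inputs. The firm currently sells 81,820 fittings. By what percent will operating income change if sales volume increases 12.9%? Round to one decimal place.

+26.7%

Contribution at this volume is 81,820 × $79.93 = $6,539,872.60.
EBIT = $6,539,872.60 − $3,384,200 = $3,155,672.60.
Degree of operating leverage = $6,539,872.60 / $3,155,672.60 = 2.0724.
So EBIT moves 2.0724 × (+12.9%) = +26.7%.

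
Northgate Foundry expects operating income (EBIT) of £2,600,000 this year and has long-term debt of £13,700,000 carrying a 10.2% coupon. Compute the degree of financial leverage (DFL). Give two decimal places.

Annual interest charges come to £1,397,400.00.
DFL = EBIT ÷ (EBIT − I) = £2,600,000 ÷ (£2,600,000 − £1,397,400.00) = £2,600,000 ÷ £1,202,600.00 = 2.1620.

2.16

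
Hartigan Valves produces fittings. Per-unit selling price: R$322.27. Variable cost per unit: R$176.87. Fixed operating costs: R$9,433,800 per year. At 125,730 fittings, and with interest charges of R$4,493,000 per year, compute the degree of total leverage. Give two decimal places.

4.20

Contribution at this volume is 125,730 × R$145.40 = R$18,281,142.00.
Operating income = contribution − fixed costs = R$18,281,142.00 − R$9,433,800 = R$8,847,342.00. Interest = R$4,493,000.00.
DOL = R$18,281,142.00 ÷ R$8,847,342.00 = 2.0663; DFL = R$8,847,342.00 ÷ R$4,354,342.00 = 2.0318.
DCL = DOL × DFL = 2.0663 × 2.0318 = 4.1983.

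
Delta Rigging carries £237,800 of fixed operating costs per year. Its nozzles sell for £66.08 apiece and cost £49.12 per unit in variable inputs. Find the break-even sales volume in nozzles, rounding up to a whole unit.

14,022 nozzles

Each unit contributes £66.08 − £49.12 = £16.96.
Break-even volume = fixed costs ÷ CM per unit = £237,800 ÷ £16.96 = 14,021.23, so 14,022 nozzles.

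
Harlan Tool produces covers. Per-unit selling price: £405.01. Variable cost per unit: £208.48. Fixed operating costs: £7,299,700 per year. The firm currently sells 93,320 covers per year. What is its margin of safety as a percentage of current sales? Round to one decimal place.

60.2%

Unit CM = price − variable cost = £405.01 − £208.48 = £196.53. Break-even units = £7,299,700 ÷ £196.53 = 37,142.93; break-even revenue = 37,142.93 × £405.01 = £15,043,258.01.
Actual sales revenue = 93,320 × £405.01 = £37,795,533.20.
Margin of safety = (£37,795,533.20 − £15,043,258.01) ÷ £37,795,533.20 = 60.2%.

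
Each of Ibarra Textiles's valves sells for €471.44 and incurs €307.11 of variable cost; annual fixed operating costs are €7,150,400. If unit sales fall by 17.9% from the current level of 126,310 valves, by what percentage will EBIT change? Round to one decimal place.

Total contribution margin = 126,310 × €164.33 = €20,756,522.30.
EBIT = €20,756,522.30 − €7,150,400 = €13,606,122.30.
Degree of operating leverage = €20,756,522.30 / €13,606,122.30 = 1.5255.
Operating income changes by 1.5255 × -17.9% = -27.3%.

-27.3%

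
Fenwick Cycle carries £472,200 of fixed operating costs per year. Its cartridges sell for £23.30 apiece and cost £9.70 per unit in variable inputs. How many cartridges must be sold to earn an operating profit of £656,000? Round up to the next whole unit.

Contribution margin per unit = £23.30 − £9.70 = £13.60.
Required volume = (fixed costs + target profit) ÷ CM = (£472,200 + £656,000) ÷ £13.60 = 82,955.88, so 82,956 cartridges.

82,956 cartridges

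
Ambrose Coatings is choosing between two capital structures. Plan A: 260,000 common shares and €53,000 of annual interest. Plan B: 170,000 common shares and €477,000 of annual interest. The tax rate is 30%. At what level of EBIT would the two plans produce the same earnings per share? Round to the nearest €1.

€1,277,889

At indifference, (EBIT − 53,000)(1 − t)/260,000 = (EBIT − 477,000)(1 − t)/170,000.
Cancelling (1 − t) and cross-multiplying: 170,000·(EBIT − 53,000) = 260,000·(EBIT − 477,000).
Solving, EBIT = (477,000·260,000 − 53,000·170,000) / (260,000 − 170,000) = 115,010,000,000 / 90,000 = 1,277,888.89.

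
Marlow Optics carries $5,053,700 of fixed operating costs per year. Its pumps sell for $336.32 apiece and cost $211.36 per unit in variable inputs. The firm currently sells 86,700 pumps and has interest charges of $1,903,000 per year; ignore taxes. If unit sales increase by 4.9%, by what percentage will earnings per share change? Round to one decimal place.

+13.7%

Contribution at this volume is 86,700 × $124.96 = $10,834,032.00.
EBIT = $10,834,032.00 − $5,053,700 = $5,780,332.00.
Interest = $1,903,000.00, so EBIT − I = $3,877,332.00.
Degree of combined leverage = contribution ÷ (EBIT − I) = $10,834,032.00 ÷ $3,877,332.00 = 2.7942.
EPS therefore changes by 2.7942 × (+4.9%) = +13.7%.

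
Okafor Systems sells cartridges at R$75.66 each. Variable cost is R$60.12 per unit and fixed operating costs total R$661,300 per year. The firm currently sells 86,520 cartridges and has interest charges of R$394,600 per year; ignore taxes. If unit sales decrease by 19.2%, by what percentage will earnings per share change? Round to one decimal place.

-89.4%

Contribution at this volume is 86,520 × R$15.54 = R$1,344,520.80.
Operating income = contribution − fixed costs = R$1,344,520.80 − R$661,300 = R$683,220.80.
After interest of R$394,600.00, pre-tax earnings = R$288,620.80.
Degree of combined leverage = contribution ÷ (EBIT − I) = R$1,344,520.80 ÷ R$288,620.80 = 4.6584.
EPS therefore changes by 4.6584 × (-19.2%) = -89.4%.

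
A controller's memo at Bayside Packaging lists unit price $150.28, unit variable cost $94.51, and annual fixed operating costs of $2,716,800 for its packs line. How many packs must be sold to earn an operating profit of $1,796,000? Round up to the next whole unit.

80,919 packs

Contribution margin per unit = $150.28 − $94.51 = $55.77.
Need Q such that Q × $55.77 − $2,716,800 = $1,796,000, i.e. Q = $4,512,800 / $55.77 = 80,918.06 → 80,919.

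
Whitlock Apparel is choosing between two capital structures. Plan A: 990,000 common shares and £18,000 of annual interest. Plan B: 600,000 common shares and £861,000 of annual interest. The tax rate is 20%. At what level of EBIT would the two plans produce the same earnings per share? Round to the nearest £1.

Set EPS_A = EPS_B: (EBIT − £18,000)(1 − 0.20) ÷ 990,000 = (EBIT − £861,000)(1 − 0.20) ÷ 600,000.
The (1 − t) factor cancels: (EBIT − 18,000) × 600,000 = (EBIT − 861,000) × 990,000.
Solving, EBIT = (861,000·990,000 − 18,000·600,000) / (990,000 − 600,000) = 841,590,000,000 / 390,000 = 2,157,923.08.

£2,157,923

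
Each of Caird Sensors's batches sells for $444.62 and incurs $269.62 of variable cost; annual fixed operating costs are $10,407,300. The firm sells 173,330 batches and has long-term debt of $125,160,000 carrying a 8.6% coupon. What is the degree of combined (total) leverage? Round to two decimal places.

3.31

Total contribution margin = 173,330 × $175.00 = $30,332,750.00.
Subtracting fixed costs: EBIT = $30,332,750.00 − $10,407,300 = $19,925,450.00. Interest = $10,763,760.00.
DOL = $30,332,750.00 ÷ $19,925,450.00 = 1.5223; DFL = $19,925,450.00 ÷ $9,161,690.00 = 2.1749.
DCL = DOL × DFL = 1.5223 × 2.1749 = 3.3109.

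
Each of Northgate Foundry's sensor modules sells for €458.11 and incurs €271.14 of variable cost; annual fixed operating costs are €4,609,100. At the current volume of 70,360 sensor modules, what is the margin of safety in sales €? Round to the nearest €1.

Unit CM = price − variable cost = €458.11 − €271.14 = €186.97. Break-even units = €4,609,100 ÷ €186.97 = 24,651.55; break-even revenue = 24,651.55 × €458.11 = €11,293,120.83.
Current sales = 70,360 × €458.11 = €32,232,619.60.
Margin of safety = €32,232,619.60 − €11,293,120.83 = €20,939,499.

€20,939,499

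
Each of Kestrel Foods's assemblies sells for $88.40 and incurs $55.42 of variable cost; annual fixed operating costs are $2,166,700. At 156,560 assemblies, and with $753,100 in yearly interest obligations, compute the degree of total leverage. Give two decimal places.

2.30

Total contribution margin = 156,560 × $32.98 = $5,163,348.80.
Subtracting fixed costs: EBIT = $5,163,348.80 − $2,166,700 = $2,996,648.80. Interest = $753,100.00.
DOL = $5,163,348.80 ÷ $2,996,648.80 = 1.7230; DFL = $2,996,648.80 ÷ $2,243,548.80 = 1.3357.
DCL = DOL × DFL = 1.7230 × 1.3357 = 2.3014.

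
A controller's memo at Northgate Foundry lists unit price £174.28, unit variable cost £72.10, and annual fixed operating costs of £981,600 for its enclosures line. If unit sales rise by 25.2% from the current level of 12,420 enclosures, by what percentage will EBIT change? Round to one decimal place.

+111.2%

At 12,420 units, contribution = 12,420 × £102.18 = £1,269,075.60.
EBIT = £1,269,075.60 − £981,600 = £287,475.60.
So DOL = total CM / EBIT = £1,269,075.60 / £287,475.60 = 4.4146.
Operating income changes by 4.4146 × +25.2% = +111.2%.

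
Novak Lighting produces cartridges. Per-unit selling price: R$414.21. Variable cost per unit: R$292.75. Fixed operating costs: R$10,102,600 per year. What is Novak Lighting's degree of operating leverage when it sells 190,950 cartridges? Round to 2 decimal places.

At 190,950 units, contribution = 190,950 × R$121.46 = R$23,192,787.00.
EBIT = R$23,192,787.00 − R$10,102,600 = R$13,090,187.00.
DOL = contribution ÷ EBIT = R$23,192,787.00 ÷ R$13,090,187.00 = 1.7718.

1.77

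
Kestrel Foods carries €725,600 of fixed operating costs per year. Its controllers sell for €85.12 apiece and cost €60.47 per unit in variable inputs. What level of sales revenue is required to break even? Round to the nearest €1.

€2,505,601

CM per unit = €85.12 − €60.47 = €24.65; CM ratio = €24.65 / €85.12 = 0.2896.
Break-even revenue = fixed costs × price ÷ CM = €725,600 × €85.12 ÷ €24.65 = €2,505,601.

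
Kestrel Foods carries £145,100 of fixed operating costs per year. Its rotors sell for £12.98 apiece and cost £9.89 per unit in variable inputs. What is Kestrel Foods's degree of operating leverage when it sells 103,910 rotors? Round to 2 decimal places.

1.82

Contribution at this volume is 103,910 × £3.09 = £321,081.90.
Operating income = contribution − fixed costs = £321,081.90 − £145,100 = £175,981.90.
DOL = contribution ÷ EBIT = £321,081.90 ÷ £175,981.90 = 1.8245.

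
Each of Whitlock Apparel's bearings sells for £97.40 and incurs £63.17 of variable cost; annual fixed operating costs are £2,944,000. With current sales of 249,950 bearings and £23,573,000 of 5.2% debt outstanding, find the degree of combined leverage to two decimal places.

1.95

Contribution at this volume is 249,950 × £34.23 = £8,555,788.50.
Operating income = contribution − fixed costs = £8,555,788.50 − £2,944,000 = £5,611,788.50. Interest = £1,225,796.00.
DOL = £8,555,788.50 ÷ £5,611,788.50 = 1.5246; DFL = £5,611,788.50 ÷ £4,385,992.50 = 1.2795.
Combined leverage = 1.5246 × 1.2795 = 1.9507.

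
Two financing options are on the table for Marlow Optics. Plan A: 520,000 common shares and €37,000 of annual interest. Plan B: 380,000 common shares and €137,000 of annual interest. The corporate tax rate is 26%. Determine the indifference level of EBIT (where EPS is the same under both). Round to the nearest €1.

At indifference, (EBIT − 37,000)(1 − t)/520,000 = (EBIT − 137,000)(1 − t)/380,000.
Cancelling (1 − t) and cross-multiplying: 380,000·(EBIT − 37,000) = 520,000·(EBIT − 137,000).
Solving, EBIT = (137,000·520,000 − 37,000·380,000) / (520,000 − 380,000) = 57,180,000,000 / 140,000 = 408,428.57.

€408,429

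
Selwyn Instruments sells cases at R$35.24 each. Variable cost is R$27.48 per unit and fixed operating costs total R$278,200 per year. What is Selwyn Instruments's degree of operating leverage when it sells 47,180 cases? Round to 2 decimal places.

Total contribution margin = 47,180 × R$7.76 = R$366,116.80.
Subtracting fixed costs: EBIT = R$366,116.80 − R$278,200 = R$87,916.80.
Degree of operating leverage = R$366,116.80 / R$87,916.80 = 4.1644.

4.16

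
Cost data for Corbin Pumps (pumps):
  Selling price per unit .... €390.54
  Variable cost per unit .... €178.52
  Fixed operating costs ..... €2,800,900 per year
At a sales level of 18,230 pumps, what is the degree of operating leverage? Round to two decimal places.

3.63

Total contribution margin = 18,230 × €212.02 = €3,865,124.60.
Operating income = contribution − fixed costs = €3,865,124.60 − €2,800,900 = €1,064,224.60.
Degree of operating leverage = €3,865,124.60 / €1,064,224.60 = 3.6319.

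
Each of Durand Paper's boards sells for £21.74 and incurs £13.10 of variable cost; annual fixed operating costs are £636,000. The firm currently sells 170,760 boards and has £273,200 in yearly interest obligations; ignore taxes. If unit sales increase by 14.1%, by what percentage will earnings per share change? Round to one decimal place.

+36.7%

Total contribution margin = 170,760 × £8.64 = £1,475,366.40.
Operating income = contribution − fixed costs = £1,475,366.40 − £636,000 = £839,366.40.
After interest of £273,200.00, pre-tax earnings = £566,166.40.
Degree of combined leverage = contribution ÷ (EBIT − I) = £1,475,366.40 ÷ £566,166.40 = 2.6059.
EPS therefore changes by 2.6059 × (+14.1%) = +36.7%.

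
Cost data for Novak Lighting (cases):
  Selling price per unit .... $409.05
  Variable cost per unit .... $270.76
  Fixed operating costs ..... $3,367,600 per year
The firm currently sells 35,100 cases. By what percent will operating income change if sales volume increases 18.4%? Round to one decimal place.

+60.1%

Contribution at this volume is 35,100 × $138.29 = $4,853,979.00.
Operating income = contribution − fixed costs = $4,853,979.00 − $3,367,600 = $1,486,379.00.
Degree of operating leverage = $4,853,979.00 / $1,486,379.00 = 3.2656.
%ΔEBIT = DOL × %ΔSales = 3.2656 × +18.4% = +60.1%.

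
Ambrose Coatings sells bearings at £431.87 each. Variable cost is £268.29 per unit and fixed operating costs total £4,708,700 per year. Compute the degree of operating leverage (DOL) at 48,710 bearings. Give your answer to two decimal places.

2.44

Contribution at this volume is 48,710 × £163.58 = £7,967,981.80.
Subtracting fixed costs: EBIT = £7,967,981.80 − £4,708,700 = £3,259,281.80.
DOL = contribution ÷ EBIT = £7,967,981.80 ÷ £3,259,281.80 = 2.4447.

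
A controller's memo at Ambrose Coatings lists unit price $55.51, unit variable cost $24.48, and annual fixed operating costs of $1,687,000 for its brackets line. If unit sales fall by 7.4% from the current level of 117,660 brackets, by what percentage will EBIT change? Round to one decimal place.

-13.8%

At 117,660 units, contribution = 117,660 × $31.03 = $3,650,989.80.
EBIT = $3,650,989.80 − $1,687,000 = $1,963,989.80.
Degree of operating leverage = $3,650,989.80 / $1,963,989.80 = 1.8590.
So EBIT moves 1.8590 × (-7.4%) = -13.8%.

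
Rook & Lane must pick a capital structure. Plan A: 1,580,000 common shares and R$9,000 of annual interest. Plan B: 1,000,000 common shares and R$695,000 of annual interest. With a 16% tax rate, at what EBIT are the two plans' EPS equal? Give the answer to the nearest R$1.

R$1,877,759

At indifference, (EBIT − 9,000)(1 − t)/1,580,000 = (EBIT − 695,000)(1 − t)/1,000,000.
Cancelling (1 − t) and cross-multiplying: 1,000,000·(EBIT − 9,000) = 1,580,000·(EBIT − 695,000).
EBIT × (1,580,000 − 1,000,000) = 695,000 × 1,580,000 − 9,000 × 1,000,000 = 1,089,100,000,000, so EBIT = 1,089,100,000,000 ÷ 580,000 = 1,877,758.62.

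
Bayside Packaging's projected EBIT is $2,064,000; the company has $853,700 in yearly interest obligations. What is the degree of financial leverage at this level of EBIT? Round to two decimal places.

Interest = $853,700.00.
Degree of financial leverage = EBIT / (EBIT − interest) = $2,064,000 / $1,210,300.00 = 1.7054.

1.71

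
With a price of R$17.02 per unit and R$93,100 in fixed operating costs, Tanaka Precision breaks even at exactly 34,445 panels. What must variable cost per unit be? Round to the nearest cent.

R$14.32

At break-even, FC = Q × (P − VC), so P − VC = R$93,100 ÷ 34,445 = R$2.7029.
Variable cost per unit = R$17.02 − R$2.7029 = R$14.32.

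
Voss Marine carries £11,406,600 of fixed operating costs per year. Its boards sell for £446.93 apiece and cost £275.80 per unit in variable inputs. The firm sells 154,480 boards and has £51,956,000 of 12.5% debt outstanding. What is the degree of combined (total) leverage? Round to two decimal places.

3.10

Contribution at this volume is 154,480 × £171.13 = £26,436,162.40.
EBIT = £26,436,162.40 − £11,406,600 = £15,029,562.40. Interest = £6,494,500.00, so EBIT − I = £8,535,062.40.
Degree of total leverage = total CM / (EBIT − interest) = £26,436,162.40 / £8,535,062.40 = 3.0974.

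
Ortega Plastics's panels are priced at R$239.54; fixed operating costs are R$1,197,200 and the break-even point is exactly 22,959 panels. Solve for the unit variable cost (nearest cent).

Contribution per unit must be FC / Q = R$1,197,200 / 22,959 = R$52.1451.
Variable cost per unit = R$239.54 − R$52.1451 = R$187.39.

R$187.39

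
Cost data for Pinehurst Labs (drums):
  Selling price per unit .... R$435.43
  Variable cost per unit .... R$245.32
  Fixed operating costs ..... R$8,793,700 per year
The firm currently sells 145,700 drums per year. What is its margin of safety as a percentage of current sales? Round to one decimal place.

68.3%

Contribution margin per unit = R$435.43 − R$245.32 = R$190.11. Break-even units = R$8,793,700 ÷ R$190.11 = 46,255.85; break-even revenue = 46,255.85 × R$435.43 = R$20,141,185.58.
Actual sales revenue = 145,700 × R$435.43 = R$63,442,151.00.
Margin of safety = (R$63,442,151.00 − R$20,141,185.58) ÷ R$63,442,151.00 = 68.3%.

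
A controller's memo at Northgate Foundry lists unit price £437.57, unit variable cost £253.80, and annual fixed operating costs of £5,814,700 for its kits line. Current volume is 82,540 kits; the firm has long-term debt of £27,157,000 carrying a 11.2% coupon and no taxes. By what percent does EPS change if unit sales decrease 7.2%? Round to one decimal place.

-17.3%

Total contribution margin = 82,540 × £183.77 = £15,168,375.80.
Operating income = contribution − fixed costs = £15,168,375.80 − £5,814,700 = £9,353,675.80.
Interest = £3,041,584.00, so EBIT − I = £6,312,091.80.
DCL = total CM / (EBIT − I) = £15,168,375.80 / £6,312,091.80 = 2.4031.
%ΔEPS = DCL × %ΔSales = 2.4031 × -7.2% = -17.3%.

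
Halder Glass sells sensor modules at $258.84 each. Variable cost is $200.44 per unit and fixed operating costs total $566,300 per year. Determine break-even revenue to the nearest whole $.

$2,509,950

Contribution margin per unit = $258.84 − $200.44 = $58.40, a CM ratio of $58.40 ÷ $258.84 = 0.2256.
Break-even sales = FC ÷ CM ratio = $566,300 × $258.84 / $58.40 = $2,509,950.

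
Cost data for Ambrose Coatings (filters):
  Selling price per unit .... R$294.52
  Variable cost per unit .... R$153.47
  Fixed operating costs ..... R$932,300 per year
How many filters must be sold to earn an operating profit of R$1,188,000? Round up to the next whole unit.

Contribution margin per unit = R$294.52 − R$153.47 = R$141.05.
Need Q such that Q × R$141.05 − R$932,300 = R$1,188,000, i.e. Q = R$2,120,300 / R$141.05 = 15,032.26 → 15,033.

15,033 filters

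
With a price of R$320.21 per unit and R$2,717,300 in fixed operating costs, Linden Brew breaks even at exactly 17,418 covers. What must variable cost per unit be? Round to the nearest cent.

Contribution per unit must be FC / Q = R$2,717,300 / 17,418 = R$156.0053.
Hence VC = price − CM = R$320.21 − R$156.0053 = R$164.20.

R$164.20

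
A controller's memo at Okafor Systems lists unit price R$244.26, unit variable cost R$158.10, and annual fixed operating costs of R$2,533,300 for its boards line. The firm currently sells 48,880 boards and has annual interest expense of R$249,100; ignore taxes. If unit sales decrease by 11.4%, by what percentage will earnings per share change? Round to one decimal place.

-33.6%

At 48,880 units, contribution = 48,880 × R$86.16 = R$4,211,500.80.
Operating income = contribution − fixed costs = R$4,211,500.80 − R$2,533,300 = R$1,678,200.80.
Interest = R$249,100.00, so EBIT − I = R$1,429,100.80.
Degree of combined leverage = contribution ÷ (EBIT − I) = R$4,211,500.80 ÷ R$1,429,100.80 = 2.9470.
EPS therefore changes by 2.9470 × (-11.4%) = -33.6%.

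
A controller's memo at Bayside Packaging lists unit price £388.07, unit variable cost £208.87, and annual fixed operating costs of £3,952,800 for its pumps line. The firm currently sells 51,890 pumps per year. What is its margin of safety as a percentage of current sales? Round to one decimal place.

57.5%

Each unit contributes £388.07 − £208.87 = £179.20. Break-even units = £3,952,800 ÷ £179.20 = 22,058.04; break-even revenue = 22,058.04 × £388.07 = £8,560,061.92.
Actual sales revenue = 51,890 × £388.07 = £20,136,952.30.
Margin of safety = (£20,136,952.30 − £8,560,061.92) ÷ £20,136,952.30 = 57.5%.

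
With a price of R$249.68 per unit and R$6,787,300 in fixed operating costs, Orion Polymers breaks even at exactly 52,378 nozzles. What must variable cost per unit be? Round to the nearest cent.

R$120.10

At break-even, FC = Q × (P − VC), so P − VC = R$6,787,300 ÷ 52,378 = R$129.5830.
Hence VC = price − CM = R$249.68 − R$129.5830 = R$120.10.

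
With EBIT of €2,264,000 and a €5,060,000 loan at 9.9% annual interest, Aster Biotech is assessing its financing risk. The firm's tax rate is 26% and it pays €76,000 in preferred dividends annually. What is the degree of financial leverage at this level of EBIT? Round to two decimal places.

1.36

Interest = €500,940.00.
Preferred dividends grossed up pre-tax: €76,000 / (1 − 0.26) = €102,702.70.
DFL = EBIT ÷ [EBIT − I − D_p/(1−t)] = €2,264,000 ÷ [€2,264,000 − €500,940.00 − €102,702.70] = €2,264,000 ÷ €1,660,357.30 = 1.3636.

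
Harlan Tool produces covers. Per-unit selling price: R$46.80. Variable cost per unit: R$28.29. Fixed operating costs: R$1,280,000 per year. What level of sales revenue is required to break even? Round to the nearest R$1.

R$3,236,305

CM per unit = R$46.80 − R$28.29 = R$18.51; CM ratio = R$18.51 / R$46.80 = 0.3955.
Break-even sales = FC ÷ CM ratio = R$1,280,000 × R$46.80 / R$18.51 = R$3,236,305.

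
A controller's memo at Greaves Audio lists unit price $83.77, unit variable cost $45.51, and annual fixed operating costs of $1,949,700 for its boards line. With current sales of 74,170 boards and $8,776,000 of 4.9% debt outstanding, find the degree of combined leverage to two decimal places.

Contribution at this volume is 74,170 × $38.26 = $2,837,744.20.
Operating income = contribution − fixed costs = $2,837,744.20 − $1,949,700 = $888,044.20. Interest = $430,024.00, so EBIT − I = $458,020.20.
Degree of total leverage = total CM / (EBIT − interest) = $2,837,744.20 / $458,020.20 = 6.1957.

6.20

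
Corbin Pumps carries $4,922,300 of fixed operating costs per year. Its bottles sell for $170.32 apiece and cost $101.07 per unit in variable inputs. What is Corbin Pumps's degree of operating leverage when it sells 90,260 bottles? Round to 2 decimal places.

4.71

At 90,260 units, contribution = 90,260 × $69.25 = $6,250,505.00.
EBIT = $6,250,505.00 − $4,922,300 = $1,328,205.00.
Degree of operating leverage = $6,250,505.00 / $1,328,205.00 = 4.7060.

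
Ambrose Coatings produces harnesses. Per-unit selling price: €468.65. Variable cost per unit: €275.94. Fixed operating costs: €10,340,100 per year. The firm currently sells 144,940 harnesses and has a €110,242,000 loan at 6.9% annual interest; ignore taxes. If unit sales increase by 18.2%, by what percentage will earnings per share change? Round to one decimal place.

+50.9%

Total contribution margin = 144,940 × €192.71 = €27,931,387.40.
Subtracting fixed costs: EBIT = €27,931,387.40 − €10,340,100 = €17,591,287.40.
After interest of €7,606,698.00, pre-tax earnings = €9,984,589.40.
Degree of combined leverage = contribution ÷ (EBIT − I) = €27,931,387.40 ÷ €9,984,589.40 = 2.7974.
EPS therefore changes by 2.7974 × (+18.2%) = +50.9%.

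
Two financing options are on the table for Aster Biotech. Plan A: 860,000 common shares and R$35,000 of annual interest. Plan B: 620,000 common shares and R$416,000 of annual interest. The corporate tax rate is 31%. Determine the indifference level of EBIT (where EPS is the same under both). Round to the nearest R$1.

R$1,400,250

At indifference, (EBIT − 35,000)(1 − t)/860,000 = (EBIT − 416,000)(1 − t)/620,000.
The (1 − t) factor cancels: (EBIT − 35,000) × 620,000 = (EBIT − 416,000) × 860,000.
Solving, EBIT = (416,000·860,000 − 35,000·620,000) / (860,000 − 620,000) = 336,060,000,000 / 240,000 = 1,400,250.00.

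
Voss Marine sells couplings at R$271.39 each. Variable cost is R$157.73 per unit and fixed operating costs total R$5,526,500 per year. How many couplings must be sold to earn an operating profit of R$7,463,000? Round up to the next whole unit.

Unit CM = price − variable cost = R$271.39 − R$157.73 = R$113.66.
Units = (FC + target) / CM = (R$5,526,500 + R$7,463,000) / R$113.66 = 114,283.83, so 114,284 couplings.

114,284 couplings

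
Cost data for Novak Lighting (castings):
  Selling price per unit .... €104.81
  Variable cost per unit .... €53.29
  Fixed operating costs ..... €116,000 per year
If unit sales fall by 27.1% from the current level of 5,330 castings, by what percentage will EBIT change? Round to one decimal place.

-46.9%

At 5,330 units, contribution = 5,330 × €51.52 = €274,601.60.
EBIT = €274,601.60 − €116,000 = €158,601.60.
So DOL = total CM / EBIT = €274,601.60 / €158,601.60 = 1.7314.
%ΔEBIT = DOL × %ΔSales = 1.7314 × -27.1% = -46.9%.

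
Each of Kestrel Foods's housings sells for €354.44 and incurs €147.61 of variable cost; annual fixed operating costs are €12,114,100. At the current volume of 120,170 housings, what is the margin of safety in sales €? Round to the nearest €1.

€21,833,389

Contribution margin per unit = €354.44 − €147.61 = €206.83. Break-even units = €12,114,100 ÷ €206.83 = 58,570.32; break-even revenue = 58,570.32 × €354.44 = €20,759,665.45.
Current sales = 120,170 × €354.44 = €42,593,054.80.
Margin of safety = €42,593,054.80 − €20,759,665.45 = €21,833,389.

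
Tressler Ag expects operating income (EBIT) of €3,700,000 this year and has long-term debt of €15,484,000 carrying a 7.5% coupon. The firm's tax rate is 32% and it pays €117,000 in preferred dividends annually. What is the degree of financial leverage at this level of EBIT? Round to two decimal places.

1.56

Annual interest charges come to €1,161,300.00.
Preferred dividends grossed up pre-tax: €117,000 / (1 − 0.32) = €172,058.82.
DFL = EBIT ÷ [EBIT − I − D_p/(1−t)] = €3,700,000 ÷ [€3,700,000 − €1,161,300.00 − €172,058.82] = €3,700,000 ÷ €2,366,641.18 = 1.5634.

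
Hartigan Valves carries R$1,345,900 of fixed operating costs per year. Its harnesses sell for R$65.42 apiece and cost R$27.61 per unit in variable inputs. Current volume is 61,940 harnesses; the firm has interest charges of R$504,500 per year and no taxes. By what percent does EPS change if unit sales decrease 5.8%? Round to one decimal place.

Total contribution margin = 61,940 × R$37.81 = R$2,341,951.40.
Subtracting fixed costs: EBIT = R$2,341,951.40 − R$1,345,900 = R$996,051.40.
After interest of R$504,500.00, pre-tax earnings = R$491,551.40.
Degree of combined leverage = contribution ÷ (EBIT − I) = R$2,341,951.40 ÷ R$491,551.40 = 4.7644.
EPS therefore changes by 4.7644 × (-5.8%) = -27.6%.

-27.6%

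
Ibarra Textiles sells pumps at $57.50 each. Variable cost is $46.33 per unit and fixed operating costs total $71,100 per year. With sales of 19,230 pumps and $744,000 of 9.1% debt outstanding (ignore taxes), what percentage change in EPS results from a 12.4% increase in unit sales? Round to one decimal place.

Total contribution margin = 19,230 × $11.17 = $214,799.10.
Operating income = contribution − fixed costs = $214,799.10 − $71,100 = $143,699.10.
After interest of $67,704.00, pre-tax earnings = $75,995.10.
Degree of combined leverage = contribution ÷ (EBIT − I) = $214,799.10 ÷ $75,995.10 = 2.8265.
EPS therefore changes by 2.8265 × (+12.4%) = +35.0%.

+35.0%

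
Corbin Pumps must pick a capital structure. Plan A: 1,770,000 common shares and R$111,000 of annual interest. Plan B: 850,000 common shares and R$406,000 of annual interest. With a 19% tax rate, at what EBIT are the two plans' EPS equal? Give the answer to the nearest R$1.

Set EPS_A = EPS_B: (EBIT − R$111,000)(1 − 0.19) ÷ 1,770,000 = (EBIT − R$406,000)(1 − 0.19) ÷ 850,000.
Cancelling (1 − t) and cross-multiplying: 850,000·(EBIT − 111,000) = 1,770,000·(EBIT − 406,000).
EBIT × (1,770,000 − 850,000) = 406,000 × 1,770,000 − 111,000 × 850,000 = 624,270,000,000, so EBIT = 624,270,000,000 ÷ 920,000 = 678,554.35.

R$678,554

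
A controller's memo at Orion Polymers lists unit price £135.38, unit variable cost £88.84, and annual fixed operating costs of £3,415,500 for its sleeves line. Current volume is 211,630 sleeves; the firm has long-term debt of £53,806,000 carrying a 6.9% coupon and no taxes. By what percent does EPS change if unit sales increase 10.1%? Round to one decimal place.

+36.6%

Contribution at this volume is 211,630 × £46.54 = £9,849,260.20.
Subtracting fixed costs: EBIT = £9,849,260.20 − £3,415,500 = £6,433,760.20.
After interest of £3,712,614.00, pre-tax earnings = £2,721,146.20.
Degree of combined leverage = contribution ÷ (EBIT − I) = £9,849,260.20 ÷ £2,721,146.20 = 3.6195.
%ΔEPS = DCL × %ΔSales = 3.6195 × +10.1% = +36.6%.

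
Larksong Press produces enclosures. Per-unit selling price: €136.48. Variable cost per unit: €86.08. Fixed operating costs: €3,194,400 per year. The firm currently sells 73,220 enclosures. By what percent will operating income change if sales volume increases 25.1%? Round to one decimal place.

+186.8%

Contribution at this volume is 73,220 × €50.40 = €3,690,288.00.
Subtracting fixed costs: EBIT = €3,690,288.00 − €3,194,400 = €495,888.00.
Degree of operating leverage = €3,690,288.00 / €495,888.00 = 7.4418.
%ΔEBIT = DOL × %ΔSales = 7.4418 × +25.1% = +186.8%.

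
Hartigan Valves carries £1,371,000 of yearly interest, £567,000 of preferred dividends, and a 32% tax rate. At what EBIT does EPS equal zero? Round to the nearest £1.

£2,204,824

Preferred dividends are paid after tax, so their pre-tax equivalent is £567,000 ÷ (1 − 0.32) = £833,823.53.
EPS = 0 when EBIT covers interest plus the pre-tax preferred burden: £1,371,000 + £833,823.53 = £2,204,823.53.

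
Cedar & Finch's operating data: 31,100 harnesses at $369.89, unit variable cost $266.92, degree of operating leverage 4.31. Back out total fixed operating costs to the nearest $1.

Contribution at this volume is 31,100 × $102.97 = $3,202,367.00.
DOL = contribution / EBIT, so EBIT = $3,202,367.00 / 4.31 = $743,008.58.
And FC = contribution − EBIT = $3,202,367.00 − $743,008.58 = $2,459,358.

$2,459,358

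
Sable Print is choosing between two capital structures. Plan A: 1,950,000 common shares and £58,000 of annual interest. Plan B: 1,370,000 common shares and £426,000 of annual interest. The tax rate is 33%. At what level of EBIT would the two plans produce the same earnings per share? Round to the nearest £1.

Set EPS_A = EPS_B: (EBIT − £58,000)(1 − 0.33) ÷ 1,950,000 = (EBIT − £426,000)(1 − 0.33) ÷ 1,370,000.
The (1 − t) factor cancels: (EBIT − 58,000) × 1,370,000 = (EBIT − 426,000) × 1,950,000.
Solving, EBIT = (426,000·1,950,000 − 58,000·1,370,000) / (1,950,000 − 1,370,000) = 751,240,000,000 / 580,000 = 1,295,241.38.

£1,295,241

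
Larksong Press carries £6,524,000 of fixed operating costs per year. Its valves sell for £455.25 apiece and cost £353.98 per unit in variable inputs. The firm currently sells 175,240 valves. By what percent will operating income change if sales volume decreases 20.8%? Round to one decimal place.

-32.9%

Contribution at this volume is 175,240 × £101.27 = £17,746,554.80.
EBIT = £17,746,554.80 − £6,524,000 = £11,222,554.80.
So DOL = total CM / EBIT = £17,746,554.80 / £11,222,554.80 = 1.5813.
%ΔEBIT = DOL × %ΔSales = 1.5813 × -20.8% = -32.9%.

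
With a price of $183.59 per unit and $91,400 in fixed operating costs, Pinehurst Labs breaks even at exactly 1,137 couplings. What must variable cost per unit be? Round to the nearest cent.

$103.20

Contribution per unit must be FC / Q = $91,400 / 1,137 = $80.3870.
Variable cost per unit = $183.59 − $80.3870 = $103.20.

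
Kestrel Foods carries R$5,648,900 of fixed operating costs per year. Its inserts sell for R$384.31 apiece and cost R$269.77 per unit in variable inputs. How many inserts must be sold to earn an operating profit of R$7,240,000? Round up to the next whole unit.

112,528 inserts

Contribution margin per unit = R$384.31 − R$269.77 = R$114.54.
Need Q such that Q × R$114.54 − R$5,648,900 = R$7,240,000, i.e. Q = R$12,888,900 / R$114.54 = 112,527.50 → 112,528.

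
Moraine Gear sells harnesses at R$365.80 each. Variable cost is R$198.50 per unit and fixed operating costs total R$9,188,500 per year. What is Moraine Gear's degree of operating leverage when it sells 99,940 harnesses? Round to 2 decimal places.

2.22

Contribution at this volume is 99,940 × R$167.30 = R$16,719,962.00.
Subtracting fixed costs: EBIT = R$16,719,962.00 − R$9,188,500 = R$7,531,462.00.
So DOL = total CM / EBIT = R$16,719,962.00 / R$7,531,462.00 = 2.2200.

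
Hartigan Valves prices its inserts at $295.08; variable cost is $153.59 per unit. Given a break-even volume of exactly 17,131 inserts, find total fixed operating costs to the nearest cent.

Contribution margin per unit = $295.08 − $153.59 = $141.49.
Since BE = FC / CM, FC = 17,131 × $141.49 = $2,423,865.19.

$2,423,865.19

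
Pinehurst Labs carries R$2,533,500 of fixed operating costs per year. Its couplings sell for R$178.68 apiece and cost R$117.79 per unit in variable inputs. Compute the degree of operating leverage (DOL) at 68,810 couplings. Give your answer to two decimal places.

At 68,810 units, contribution = 68,810 × R$60.89 = R$4,189,840.90.
Operating income = contribution − fixed costs = R$4,189,840.90 − R$2,533,500 = R$1,656,340.90.
Degree of operating leverage = R$4,189,840.90 / R$1,656,340.90 = 2.5296.

2.53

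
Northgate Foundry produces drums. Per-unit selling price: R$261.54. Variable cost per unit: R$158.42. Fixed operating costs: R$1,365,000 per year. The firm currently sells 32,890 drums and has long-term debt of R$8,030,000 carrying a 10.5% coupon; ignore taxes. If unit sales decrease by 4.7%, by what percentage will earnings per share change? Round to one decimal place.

Contribution at this volume is 32,890 × R$103.12 = R$3,391,616.80.
Subtracting fixed costs: EBIT = R$3,391,616.80 − R$1,365,000 = R$2,026,616.80.
Interest = R$843,150.00, so EBIT − I = R$1,183,466.80.
DCL = total CM / (EBIT − I) = R$3,391,616.80 / R$1,183,466.80 = 2.8658.
EPS therefore changes by 2.8658 × (-4.7%) = -13.5%.

-13.5%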